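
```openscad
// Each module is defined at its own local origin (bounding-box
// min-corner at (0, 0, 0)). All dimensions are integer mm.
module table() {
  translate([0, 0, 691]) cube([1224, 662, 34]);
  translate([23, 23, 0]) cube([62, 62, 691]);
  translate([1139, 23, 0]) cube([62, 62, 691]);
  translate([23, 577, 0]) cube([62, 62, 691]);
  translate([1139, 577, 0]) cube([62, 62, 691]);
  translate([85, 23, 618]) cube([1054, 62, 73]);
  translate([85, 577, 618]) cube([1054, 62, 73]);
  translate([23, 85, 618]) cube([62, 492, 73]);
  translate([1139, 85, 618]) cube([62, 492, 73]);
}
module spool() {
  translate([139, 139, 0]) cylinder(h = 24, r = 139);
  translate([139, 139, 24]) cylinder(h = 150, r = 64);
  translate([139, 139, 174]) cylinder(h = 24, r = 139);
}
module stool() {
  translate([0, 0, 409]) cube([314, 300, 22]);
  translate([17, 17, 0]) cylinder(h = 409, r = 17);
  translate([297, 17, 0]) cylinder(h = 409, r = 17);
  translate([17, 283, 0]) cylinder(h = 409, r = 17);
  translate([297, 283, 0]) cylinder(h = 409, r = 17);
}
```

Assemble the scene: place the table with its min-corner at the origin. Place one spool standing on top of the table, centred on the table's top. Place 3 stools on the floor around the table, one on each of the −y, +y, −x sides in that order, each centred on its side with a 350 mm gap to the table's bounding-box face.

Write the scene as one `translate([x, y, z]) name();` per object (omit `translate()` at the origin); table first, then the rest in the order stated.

table();
translate([473, 192, 725]) spool();
translate([455, -650, 0]) stool();
translate([455, 1012, 0]) stool();
translate([-664, 181, 0]) stool();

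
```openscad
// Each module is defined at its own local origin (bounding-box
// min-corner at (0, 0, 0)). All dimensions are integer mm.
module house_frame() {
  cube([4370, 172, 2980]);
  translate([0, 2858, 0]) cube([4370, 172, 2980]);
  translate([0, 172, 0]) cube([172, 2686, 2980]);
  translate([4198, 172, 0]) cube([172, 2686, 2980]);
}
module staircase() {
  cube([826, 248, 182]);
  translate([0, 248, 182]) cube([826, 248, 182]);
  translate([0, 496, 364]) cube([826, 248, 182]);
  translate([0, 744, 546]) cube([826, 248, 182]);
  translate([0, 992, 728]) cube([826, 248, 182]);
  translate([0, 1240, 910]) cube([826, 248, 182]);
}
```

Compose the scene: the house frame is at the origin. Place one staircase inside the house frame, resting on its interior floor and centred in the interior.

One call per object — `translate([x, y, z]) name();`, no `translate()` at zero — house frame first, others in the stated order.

house_frame();
translate([1772, 771, 0]) staircase();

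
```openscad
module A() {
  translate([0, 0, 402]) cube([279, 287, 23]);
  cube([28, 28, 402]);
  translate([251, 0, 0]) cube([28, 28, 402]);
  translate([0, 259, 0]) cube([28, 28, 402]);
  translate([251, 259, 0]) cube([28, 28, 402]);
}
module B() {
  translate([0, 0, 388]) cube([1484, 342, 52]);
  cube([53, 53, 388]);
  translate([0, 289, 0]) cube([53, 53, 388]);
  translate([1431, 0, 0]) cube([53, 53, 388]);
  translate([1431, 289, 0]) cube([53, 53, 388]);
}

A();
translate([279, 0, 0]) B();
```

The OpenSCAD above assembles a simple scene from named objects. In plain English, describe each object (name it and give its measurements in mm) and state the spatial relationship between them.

A is a four-legged stool. The seat is 279×287 mm, 23 mm thick, top at z = 425 mm. It stands on four square legs, each 28×28 mm in cross-section, from z = 0 to the seat underside, each flush with a corner of the seat.

B is a bench: a 1484×342 mm seat slab, 52 mm thick, top at z = 440 mm, on four 53×53 mm square legs flush with the seat corners and standing on z = 0.

The bench is against the stool's +x side, with their −y faces flush.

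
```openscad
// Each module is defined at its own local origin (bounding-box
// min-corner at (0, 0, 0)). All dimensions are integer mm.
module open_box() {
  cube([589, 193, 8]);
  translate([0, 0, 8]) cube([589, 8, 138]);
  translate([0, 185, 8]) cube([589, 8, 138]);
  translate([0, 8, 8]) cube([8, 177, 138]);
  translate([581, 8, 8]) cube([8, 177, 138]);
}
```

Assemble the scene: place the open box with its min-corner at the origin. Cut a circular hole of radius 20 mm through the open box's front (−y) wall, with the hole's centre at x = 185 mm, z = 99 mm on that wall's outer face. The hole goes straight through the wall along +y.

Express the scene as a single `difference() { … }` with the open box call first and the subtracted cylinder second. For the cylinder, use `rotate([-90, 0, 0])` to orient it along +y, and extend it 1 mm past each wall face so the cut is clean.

difference() {
  open_box();
  translate([185, -1, 99]) rotate([-90, 0, 0]) cylinder(h = 10, r = 20);
}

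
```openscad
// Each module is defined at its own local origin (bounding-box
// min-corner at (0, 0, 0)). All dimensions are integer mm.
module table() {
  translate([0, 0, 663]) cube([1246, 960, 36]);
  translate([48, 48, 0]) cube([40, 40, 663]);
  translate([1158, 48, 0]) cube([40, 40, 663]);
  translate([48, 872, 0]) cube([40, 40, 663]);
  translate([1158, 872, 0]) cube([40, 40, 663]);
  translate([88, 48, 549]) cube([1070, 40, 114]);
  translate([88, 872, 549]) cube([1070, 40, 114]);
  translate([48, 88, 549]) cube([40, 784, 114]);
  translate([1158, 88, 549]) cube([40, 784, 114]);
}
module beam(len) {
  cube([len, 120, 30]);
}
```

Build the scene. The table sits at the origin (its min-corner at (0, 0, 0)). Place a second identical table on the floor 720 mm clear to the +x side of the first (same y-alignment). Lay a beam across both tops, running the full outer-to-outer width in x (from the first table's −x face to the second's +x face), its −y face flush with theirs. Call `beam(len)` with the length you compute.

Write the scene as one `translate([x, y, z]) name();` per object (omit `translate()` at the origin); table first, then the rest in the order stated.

table();
translate([1966, 0, 0]) table();
translate([0, 0, 699]) beam(3212);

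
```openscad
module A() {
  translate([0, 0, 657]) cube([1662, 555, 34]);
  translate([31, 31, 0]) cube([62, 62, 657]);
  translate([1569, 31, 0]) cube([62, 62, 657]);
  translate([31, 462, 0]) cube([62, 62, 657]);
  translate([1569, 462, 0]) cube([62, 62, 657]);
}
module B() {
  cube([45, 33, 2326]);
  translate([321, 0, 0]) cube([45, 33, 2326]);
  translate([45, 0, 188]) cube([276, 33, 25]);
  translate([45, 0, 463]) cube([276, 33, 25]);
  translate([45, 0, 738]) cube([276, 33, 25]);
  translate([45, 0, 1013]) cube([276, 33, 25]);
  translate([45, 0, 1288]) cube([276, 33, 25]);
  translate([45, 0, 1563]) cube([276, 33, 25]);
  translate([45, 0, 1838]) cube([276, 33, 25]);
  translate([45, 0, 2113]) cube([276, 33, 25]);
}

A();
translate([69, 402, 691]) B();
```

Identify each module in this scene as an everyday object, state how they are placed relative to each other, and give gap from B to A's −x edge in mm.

The ladder's min-x is at 69; the table's min-x is 0; gap = 69 mm.

A is a table. B is a ladder. The ladder is on top of the table. The gap from the ladder to the table's −x edge is 69 mm.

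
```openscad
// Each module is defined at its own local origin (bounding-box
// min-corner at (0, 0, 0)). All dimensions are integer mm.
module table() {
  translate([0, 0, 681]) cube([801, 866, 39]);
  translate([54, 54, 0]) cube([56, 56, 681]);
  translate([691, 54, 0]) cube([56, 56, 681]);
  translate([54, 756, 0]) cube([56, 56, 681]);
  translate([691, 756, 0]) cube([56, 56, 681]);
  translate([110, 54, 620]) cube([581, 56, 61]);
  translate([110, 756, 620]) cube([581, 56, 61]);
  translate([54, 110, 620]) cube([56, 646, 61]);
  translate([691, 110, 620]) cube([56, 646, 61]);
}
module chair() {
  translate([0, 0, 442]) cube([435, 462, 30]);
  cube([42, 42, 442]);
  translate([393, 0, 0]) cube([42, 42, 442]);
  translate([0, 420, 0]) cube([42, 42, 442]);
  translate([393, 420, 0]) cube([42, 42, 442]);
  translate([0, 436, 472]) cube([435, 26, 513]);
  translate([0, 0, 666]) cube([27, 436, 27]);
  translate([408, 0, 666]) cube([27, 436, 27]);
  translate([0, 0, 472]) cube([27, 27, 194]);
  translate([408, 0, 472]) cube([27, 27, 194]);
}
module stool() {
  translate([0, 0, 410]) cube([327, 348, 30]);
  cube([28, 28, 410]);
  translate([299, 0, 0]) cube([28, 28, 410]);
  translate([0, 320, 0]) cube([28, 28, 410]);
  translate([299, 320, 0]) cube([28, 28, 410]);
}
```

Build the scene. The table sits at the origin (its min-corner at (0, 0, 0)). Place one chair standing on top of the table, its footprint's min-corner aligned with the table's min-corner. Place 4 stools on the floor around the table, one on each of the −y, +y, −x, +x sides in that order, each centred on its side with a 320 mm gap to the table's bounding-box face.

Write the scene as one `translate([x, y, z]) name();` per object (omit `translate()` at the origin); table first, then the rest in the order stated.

table();
translate([0, 0, 720]) chair();
translate([237, -668, 0]) stool();
translate([237, 1186, 0]) stool();
translate([-647, 259, 0]) stool();
translate([1121, 259, 0]) stool();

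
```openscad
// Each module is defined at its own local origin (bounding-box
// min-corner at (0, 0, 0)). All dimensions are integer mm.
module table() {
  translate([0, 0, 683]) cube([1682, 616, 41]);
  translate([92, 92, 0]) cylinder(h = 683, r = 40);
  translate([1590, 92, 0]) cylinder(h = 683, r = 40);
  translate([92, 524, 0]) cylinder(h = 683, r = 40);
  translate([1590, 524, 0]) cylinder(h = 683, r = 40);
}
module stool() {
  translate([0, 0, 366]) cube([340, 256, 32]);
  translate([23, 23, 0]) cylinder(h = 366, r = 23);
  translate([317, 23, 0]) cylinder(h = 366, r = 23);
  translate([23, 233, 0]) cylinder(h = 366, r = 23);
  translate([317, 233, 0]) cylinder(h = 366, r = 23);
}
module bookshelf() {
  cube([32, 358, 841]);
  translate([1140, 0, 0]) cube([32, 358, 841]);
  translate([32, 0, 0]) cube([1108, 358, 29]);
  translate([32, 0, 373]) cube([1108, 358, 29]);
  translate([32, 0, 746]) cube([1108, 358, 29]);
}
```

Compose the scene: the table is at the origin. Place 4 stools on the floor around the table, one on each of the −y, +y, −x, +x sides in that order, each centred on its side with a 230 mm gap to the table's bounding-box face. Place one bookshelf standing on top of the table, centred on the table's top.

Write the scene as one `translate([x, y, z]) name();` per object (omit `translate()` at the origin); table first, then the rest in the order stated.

table();
translate([671, -486, 0]) stool();
translate([671, 846, 0]) stool();
translate([-570, 180, 0]) stool();
translate([1912, 180, 0]) stool();
translate([255, 129, 724]) bookshelf();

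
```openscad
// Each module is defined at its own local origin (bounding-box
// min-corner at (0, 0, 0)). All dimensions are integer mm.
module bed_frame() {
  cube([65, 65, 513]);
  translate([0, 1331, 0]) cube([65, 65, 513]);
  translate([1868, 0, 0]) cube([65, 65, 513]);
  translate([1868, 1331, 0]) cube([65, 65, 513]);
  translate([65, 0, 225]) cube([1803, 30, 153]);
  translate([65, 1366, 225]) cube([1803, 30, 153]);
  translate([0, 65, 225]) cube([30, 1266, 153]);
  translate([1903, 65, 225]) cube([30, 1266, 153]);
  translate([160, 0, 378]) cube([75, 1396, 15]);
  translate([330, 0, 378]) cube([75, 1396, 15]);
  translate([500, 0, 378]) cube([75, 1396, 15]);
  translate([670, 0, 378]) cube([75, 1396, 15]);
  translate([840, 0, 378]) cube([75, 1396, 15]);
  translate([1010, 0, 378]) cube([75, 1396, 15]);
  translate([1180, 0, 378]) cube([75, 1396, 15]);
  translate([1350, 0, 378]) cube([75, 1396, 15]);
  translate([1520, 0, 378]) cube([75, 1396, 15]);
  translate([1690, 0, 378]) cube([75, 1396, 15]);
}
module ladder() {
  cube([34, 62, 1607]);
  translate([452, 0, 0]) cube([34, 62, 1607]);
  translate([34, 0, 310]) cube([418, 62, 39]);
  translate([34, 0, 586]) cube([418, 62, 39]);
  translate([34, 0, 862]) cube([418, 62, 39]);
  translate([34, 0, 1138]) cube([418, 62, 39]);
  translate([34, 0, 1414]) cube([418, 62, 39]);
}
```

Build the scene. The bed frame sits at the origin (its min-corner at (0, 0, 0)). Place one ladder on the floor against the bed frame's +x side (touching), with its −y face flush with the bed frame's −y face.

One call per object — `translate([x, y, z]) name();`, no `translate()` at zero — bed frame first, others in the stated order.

bed_frame();
translate([1933, 0, 0]) ladder();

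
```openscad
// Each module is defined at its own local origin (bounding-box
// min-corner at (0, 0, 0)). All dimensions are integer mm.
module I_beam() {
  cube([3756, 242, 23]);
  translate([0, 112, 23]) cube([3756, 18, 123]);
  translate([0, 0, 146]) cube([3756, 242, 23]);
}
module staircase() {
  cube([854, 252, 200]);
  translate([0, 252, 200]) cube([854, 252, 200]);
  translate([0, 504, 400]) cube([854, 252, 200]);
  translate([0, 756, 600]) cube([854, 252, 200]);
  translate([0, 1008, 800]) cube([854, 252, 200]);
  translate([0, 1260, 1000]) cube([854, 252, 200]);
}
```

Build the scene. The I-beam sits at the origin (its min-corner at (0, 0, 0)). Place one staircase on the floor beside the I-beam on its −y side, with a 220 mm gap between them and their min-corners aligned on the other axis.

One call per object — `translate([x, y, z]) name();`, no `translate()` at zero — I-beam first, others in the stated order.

I_beam();
translate([0, -1732, 0]) staircase();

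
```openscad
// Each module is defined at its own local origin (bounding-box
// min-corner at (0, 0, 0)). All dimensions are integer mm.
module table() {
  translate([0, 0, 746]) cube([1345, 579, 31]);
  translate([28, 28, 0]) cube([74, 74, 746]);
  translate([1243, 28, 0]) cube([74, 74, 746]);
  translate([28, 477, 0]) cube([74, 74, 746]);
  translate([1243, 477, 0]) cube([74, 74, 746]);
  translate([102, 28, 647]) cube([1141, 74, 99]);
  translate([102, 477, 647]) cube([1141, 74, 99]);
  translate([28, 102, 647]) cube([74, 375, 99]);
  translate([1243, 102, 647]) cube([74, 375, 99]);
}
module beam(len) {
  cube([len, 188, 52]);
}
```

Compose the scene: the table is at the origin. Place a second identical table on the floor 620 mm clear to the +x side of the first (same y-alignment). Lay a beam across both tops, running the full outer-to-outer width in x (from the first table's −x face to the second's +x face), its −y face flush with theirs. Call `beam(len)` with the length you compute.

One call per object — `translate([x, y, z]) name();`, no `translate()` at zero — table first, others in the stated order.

table();
translate([1965, 0, 0]) table();
translate([0, 0, 777]) beam(3310);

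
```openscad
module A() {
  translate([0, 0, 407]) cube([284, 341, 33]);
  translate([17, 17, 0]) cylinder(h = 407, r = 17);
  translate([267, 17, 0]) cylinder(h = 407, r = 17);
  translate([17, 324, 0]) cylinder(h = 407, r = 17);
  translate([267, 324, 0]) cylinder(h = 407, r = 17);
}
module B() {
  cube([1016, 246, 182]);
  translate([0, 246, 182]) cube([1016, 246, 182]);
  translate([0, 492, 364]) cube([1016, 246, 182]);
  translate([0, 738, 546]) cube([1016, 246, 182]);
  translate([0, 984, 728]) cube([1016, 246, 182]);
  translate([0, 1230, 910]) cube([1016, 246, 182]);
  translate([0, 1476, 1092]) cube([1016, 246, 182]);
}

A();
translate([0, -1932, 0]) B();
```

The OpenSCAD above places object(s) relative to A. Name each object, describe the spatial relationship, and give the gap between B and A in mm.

A is a stool. B is a staircase. The staircase is on the floor beside the stool on its −y side. The gap between the staircase and the stool is 210 mm.

The staircase's nearest face is 210 mm from the stool's −y face.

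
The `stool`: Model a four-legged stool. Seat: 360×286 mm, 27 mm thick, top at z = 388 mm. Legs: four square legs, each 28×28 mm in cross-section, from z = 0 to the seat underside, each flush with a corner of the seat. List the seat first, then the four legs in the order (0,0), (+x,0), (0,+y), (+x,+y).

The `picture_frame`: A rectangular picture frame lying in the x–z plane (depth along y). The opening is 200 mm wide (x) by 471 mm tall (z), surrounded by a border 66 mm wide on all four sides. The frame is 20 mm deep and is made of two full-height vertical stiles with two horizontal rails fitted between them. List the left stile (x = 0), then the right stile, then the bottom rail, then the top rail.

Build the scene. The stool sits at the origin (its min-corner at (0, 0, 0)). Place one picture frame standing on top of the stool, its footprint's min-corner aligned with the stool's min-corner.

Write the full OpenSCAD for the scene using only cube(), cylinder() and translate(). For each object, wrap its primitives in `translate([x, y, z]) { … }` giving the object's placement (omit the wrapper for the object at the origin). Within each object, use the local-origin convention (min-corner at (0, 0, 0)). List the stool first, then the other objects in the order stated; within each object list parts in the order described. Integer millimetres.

translate([0, 0, 361]) cube([360, 286, 27]);
cube([28, 28, 361]);
translate([332, 0, 0]) cube([28, 28, 361]);
translate([0, 258, 0]) cube([28, 28, 361]);
translate([332, 258, 0]) cube([28, 28, 361]);
translate([0, 0, 388]) {
  cube([66, 20, 603]);
  translate([266, 0, 0]) cube([66, 20, 603]);
  translate([66, 0, 0]) cube([200, 20, 66]);
  translate([66, 0, 537]) cube([200, 20, 66]);
}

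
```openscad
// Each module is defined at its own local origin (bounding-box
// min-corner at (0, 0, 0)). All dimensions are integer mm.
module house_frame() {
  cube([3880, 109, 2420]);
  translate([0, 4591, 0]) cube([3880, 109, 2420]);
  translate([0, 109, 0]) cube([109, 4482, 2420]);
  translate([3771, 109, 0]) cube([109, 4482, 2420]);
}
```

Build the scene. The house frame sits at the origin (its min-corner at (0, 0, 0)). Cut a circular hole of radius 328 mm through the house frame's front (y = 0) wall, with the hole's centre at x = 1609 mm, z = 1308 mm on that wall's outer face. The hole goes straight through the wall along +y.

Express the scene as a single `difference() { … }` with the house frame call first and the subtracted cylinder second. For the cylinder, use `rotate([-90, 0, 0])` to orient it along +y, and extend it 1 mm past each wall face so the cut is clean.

difference() {
  house_frame();
  translate([1609, -1, 1308]) rotate([-90, 0, 0]) cylinder(h = 111, r = 328);
}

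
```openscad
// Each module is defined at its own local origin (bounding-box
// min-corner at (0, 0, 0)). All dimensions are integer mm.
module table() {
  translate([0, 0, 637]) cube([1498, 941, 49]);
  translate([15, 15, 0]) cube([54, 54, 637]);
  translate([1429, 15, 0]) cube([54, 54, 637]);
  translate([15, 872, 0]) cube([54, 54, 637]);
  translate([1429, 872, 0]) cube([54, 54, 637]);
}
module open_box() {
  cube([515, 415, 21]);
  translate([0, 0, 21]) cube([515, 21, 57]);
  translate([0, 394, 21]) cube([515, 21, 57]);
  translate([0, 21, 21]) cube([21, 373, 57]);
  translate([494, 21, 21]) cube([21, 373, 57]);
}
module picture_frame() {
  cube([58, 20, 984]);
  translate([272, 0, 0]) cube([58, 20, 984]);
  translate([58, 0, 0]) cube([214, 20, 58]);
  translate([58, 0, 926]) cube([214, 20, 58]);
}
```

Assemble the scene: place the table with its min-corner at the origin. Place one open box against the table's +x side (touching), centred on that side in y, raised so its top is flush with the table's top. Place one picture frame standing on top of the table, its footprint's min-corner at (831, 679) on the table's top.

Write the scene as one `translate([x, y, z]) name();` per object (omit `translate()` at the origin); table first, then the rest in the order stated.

table();
translate([1498, 263, 608]) open_box();
translate([831, 679, 686]) picture_frame();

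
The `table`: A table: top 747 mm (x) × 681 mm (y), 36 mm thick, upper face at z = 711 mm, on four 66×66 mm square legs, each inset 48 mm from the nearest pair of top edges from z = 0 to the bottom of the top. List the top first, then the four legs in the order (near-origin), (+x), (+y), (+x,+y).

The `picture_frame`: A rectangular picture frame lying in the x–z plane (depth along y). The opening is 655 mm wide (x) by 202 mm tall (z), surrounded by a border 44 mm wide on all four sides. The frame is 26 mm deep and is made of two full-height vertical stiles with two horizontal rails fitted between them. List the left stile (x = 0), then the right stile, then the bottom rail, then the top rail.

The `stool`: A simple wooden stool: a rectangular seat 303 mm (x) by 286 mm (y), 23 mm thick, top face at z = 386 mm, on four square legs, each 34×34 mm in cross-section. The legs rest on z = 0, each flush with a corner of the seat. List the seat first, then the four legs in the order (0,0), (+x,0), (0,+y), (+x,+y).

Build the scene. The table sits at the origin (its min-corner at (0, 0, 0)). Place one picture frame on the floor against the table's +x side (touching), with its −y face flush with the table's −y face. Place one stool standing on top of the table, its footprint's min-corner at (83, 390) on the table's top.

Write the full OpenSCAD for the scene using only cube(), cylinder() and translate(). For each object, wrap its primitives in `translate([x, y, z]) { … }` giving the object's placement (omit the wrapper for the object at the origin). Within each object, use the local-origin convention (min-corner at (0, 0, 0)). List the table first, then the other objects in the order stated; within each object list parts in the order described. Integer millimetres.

translate([0, 0, 675]) cube([747, 681, 36]);
translate([48, 48, 0]) cube([66, 66, 675]);
translate([633, 48, 0]) cube([66, 66, 675]);
translate([48, 567, 0]) cube([66, 66, 675]);
translate([633, 567, 0]) cube([66, 66, 675]);
translate([747, 0, 0]) {
  cube([44, 26, 290]);
  translate([699, 0, 0]) cube([44, 26, 290]);
  translate([44, 0, 0]) cube([655, 26, 44]);
  translate([44, 0, 246]) cube([655, 26, 44]);
}
translate([83, 390, 711]) {
  translate([0, 0, 363]) cube([303, 286, 23]);
  cube([34, 34, 363]);
  translate([269, 0, 0]) cube([34, 34, 363]);
  translate([0, 252, 0]) cube([34, 34, 363]);
  translate([269, 252, 0]) cube([34, 34, 363]);
}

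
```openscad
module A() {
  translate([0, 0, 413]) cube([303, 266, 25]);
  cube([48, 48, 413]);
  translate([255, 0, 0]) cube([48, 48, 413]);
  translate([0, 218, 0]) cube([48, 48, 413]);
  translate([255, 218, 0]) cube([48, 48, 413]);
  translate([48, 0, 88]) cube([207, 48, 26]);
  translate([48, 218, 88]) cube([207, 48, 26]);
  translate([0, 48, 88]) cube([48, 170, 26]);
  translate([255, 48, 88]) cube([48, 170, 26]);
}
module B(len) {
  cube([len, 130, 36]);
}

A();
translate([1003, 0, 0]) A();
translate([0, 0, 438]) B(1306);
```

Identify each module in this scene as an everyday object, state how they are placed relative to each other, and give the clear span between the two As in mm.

A is a stool. B is a beam. A beam spans the tops of two stools. The clear span between the two stools is 700 mm.

Second stool starts at x = 1003; first ends at x = 303; clear span = 1003 − 303 = 700 mm.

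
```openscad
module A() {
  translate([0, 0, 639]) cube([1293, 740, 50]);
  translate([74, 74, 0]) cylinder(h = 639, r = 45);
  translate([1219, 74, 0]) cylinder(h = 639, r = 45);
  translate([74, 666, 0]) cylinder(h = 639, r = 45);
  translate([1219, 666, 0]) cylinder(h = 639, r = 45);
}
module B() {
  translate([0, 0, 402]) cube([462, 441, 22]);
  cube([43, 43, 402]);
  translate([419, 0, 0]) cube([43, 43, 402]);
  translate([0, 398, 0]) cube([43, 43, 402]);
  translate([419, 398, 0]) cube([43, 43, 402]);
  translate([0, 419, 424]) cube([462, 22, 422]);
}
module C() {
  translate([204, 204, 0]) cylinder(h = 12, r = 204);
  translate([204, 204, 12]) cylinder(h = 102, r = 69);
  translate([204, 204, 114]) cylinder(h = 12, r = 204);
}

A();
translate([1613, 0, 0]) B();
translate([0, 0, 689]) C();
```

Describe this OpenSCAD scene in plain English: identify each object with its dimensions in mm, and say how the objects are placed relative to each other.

A is a rectangular dining table. The top is 1293×740×50 mm with its upper surface at z = 689 mm. It stands on four round legs of 90 mm diameter, each leg's bounding box inset 29 mm from the nearest pair of top edges, running from the floor to the underside of the top.

B is a chair. The seat is a 462×441×22 mm slab with its top at z = 424 mm, on four 43×43 mm corner legs (flush with the seat edges, standing on z = 0). A flat backrest 22 mm thick, 422 mm tall, spans the full seat width and rises from the seat top along its +y edge, rear face flush with the rear of the seat.

C is a spool: two coaxial disc flanges of radius 204 mm and thickness 12 mm, joined by a core cylinder of radius 69 mm and height 102 mm. The lower flange rests on z = 0 and the three cylinders share a vertical axis.

The chair is on the floor beside the table on its +x side. The spool is on top of the table.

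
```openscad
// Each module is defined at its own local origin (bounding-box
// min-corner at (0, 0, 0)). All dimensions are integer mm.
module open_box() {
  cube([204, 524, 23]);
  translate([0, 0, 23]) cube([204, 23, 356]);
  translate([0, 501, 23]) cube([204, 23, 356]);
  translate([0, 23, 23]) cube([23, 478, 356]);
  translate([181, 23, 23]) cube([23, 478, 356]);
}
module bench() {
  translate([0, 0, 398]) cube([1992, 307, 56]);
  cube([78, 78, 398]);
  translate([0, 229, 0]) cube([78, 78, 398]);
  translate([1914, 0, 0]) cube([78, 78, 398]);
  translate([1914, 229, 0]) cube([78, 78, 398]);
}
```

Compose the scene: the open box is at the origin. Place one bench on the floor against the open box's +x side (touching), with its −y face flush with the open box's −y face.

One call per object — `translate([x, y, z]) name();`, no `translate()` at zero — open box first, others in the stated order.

open_box();
translate([204, 0, 0]) bench();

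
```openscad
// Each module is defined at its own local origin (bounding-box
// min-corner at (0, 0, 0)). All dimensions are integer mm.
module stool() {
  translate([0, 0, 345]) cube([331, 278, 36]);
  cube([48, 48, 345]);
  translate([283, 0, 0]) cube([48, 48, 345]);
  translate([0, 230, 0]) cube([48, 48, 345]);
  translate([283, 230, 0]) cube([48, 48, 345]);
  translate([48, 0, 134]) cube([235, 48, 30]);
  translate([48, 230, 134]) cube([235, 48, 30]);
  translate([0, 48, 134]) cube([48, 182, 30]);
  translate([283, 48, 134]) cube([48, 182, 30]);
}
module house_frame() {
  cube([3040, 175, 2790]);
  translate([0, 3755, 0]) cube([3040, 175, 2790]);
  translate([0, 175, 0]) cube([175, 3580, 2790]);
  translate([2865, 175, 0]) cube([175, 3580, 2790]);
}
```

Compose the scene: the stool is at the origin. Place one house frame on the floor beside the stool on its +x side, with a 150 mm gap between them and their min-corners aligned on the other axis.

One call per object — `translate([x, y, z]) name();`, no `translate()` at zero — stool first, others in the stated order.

stool();
translate([481, 0, 0]) house_frame();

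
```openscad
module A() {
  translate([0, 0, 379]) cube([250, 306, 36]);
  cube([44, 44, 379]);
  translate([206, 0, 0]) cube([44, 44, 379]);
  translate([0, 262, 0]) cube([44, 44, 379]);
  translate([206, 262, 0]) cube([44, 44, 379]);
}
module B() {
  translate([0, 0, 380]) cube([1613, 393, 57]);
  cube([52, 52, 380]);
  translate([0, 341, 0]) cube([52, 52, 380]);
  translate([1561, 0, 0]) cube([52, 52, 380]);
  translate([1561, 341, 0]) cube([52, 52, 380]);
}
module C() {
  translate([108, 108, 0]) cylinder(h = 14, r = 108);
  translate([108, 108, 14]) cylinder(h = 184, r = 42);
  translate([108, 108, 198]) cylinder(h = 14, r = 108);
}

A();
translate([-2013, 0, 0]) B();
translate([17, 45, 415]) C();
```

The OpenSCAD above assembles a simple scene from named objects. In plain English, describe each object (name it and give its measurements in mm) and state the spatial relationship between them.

A is a four-legged stool. The seat is a 250×306×36 mm slab whose top surface is at z = 415 mm; four square legs, each 44×44 mm in cross-section, run from the floor (z = 0) to the underside of the seat, each flush with a corner of the seat.

B is a bench: a 1613×393 mm seat slab, 57 mm thick, top at z = 437 mm, on four 52×52 mm square legs flush with the seat corners and standing on z = 0.

C is a spool: two coaxial disc flanges of radius 108 mm and thickness 14 mm, joined by a core cylinder of radius 42 mm and height 184 mm. The lower flange rests on z = 0 and the three cylinders share a vertical axis.

The bench is on the floor beside the stool on its −x side. The spool is on top of the stool, centred.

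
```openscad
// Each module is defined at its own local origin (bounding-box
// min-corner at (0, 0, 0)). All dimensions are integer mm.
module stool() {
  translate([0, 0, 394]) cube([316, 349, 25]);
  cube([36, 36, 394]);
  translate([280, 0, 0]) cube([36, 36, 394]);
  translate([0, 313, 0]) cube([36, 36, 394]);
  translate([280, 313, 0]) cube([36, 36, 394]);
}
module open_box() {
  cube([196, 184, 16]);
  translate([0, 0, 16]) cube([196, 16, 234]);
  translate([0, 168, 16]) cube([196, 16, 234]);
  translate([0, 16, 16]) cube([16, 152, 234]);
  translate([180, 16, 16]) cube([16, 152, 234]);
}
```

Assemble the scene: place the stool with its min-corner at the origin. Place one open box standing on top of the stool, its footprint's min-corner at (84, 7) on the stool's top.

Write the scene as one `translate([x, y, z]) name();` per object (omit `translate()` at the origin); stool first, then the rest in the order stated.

stool();
translate([84, 7, 419]) open_box();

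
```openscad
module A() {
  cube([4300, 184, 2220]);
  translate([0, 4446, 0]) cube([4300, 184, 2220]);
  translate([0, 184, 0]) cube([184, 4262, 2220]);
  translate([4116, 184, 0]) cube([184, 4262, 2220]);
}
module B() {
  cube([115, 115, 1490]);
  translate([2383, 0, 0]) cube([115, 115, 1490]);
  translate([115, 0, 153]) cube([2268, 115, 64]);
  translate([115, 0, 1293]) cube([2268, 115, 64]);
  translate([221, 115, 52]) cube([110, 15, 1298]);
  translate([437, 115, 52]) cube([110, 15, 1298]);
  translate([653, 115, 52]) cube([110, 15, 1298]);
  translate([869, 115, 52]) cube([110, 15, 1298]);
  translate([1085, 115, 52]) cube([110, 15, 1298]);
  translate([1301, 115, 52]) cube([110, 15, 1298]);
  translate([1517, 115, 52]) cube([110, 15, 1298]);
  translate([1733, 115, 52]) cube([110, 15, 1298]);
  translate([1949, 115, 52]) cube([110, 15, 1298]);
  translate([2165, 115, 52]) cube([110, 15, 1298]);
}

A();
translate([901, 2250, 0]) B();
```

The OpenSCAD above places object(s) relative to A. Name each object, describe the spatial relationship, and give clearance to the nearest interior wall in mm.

Clearances: x = 717, y = 2066; minimum 717 mm.

A is a house frame. B is a fence section. The fence section sits inside the house frame, centred. The clearance to the nearest interior wall is 717 mm.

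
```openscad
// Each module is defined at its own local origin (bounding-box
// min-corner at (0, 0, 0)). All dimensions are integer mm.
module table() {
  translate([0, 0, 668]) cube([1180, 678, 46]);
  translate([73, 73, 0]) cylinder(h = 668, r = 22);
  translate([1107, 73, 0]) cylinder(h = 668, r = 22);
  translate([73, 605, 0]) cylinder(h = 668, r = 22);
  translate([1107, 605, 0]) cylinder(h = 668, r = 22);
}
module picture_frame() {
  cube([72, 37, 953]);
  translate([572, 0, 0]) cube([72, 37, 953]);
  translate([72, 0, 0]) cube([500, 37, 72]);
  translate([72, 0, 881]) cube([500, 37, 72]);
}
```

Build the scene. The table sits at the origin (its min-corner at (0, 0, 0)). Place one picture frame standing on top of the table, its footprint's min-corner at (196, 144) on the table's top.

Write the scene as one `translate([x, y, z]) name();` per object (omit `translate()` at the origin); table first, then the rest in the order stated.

table();
translate([196, 144, 714]) picture_frame();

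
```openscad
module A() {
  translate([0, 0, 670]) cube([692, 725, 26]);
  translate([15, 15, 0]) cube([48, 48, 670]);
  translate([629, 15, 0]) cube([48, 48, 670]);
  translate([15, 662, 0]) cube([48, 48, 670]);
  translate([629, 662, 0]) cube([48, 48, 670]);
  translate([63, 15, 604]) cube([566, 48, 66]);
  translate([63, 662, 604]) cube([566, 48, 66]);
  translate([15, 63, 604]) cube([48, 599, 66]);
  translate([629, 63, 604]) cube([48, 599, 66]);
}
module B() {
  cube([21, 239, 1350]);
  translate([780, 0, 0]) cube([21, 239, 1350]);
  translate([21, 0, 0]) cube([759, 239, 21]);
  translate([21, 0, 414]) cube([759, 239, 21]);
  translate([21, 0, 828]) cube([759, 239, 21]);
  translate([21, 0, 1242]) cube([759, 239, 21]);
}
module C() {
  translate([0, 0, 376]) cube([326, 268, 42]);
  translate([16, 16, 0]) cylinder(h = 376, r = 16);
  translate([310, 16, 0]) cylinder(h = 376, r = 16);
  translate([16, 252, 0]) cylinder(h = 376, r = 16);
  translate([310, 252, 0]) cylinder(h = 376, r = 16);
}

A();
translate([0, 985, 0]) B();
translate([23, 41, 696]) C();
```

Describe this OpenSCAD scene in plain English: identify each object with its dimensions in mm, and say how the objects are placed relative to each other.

A is a table with a 692×725 mm rectangular top, 26 mm thick, top surface at z = 696 mm, supported by four 48×48 mm square legs, each inset 15 mm from the nearest pair of top edges, running from the floor. Four apron rails, 48 mm thick and 66 mm tall, run between adjacent legs with their top edges flush with the underside of the top and their outer faces flush with the legs' outer faces.

B is a bookshelf 801 mm wide overall, 239 mm deep and 1350 mm tall. The two sides are 21 mm thick vertical panels. 4 horizontal shelves of 21 mm thickness span between the inner faces of the sides; the lowest shelf sits on the floor and shelves are stacked with a clear vertical gap of 393 mm between each pair.

C is a four-legged stool. The seat is a 326×268×42 mm slab whose top surface is at z = 418 mm; four round legs, each 32 mm in diameter, run from the floor (z = 0) to the underside of the seat, each leg's axis is inset half a diameter from the nearest pair of seat edges (so the leg's bounding box is flush with the corner).

The bookshelf is on the floor beside the table on its +y side. The stool is on top of the table.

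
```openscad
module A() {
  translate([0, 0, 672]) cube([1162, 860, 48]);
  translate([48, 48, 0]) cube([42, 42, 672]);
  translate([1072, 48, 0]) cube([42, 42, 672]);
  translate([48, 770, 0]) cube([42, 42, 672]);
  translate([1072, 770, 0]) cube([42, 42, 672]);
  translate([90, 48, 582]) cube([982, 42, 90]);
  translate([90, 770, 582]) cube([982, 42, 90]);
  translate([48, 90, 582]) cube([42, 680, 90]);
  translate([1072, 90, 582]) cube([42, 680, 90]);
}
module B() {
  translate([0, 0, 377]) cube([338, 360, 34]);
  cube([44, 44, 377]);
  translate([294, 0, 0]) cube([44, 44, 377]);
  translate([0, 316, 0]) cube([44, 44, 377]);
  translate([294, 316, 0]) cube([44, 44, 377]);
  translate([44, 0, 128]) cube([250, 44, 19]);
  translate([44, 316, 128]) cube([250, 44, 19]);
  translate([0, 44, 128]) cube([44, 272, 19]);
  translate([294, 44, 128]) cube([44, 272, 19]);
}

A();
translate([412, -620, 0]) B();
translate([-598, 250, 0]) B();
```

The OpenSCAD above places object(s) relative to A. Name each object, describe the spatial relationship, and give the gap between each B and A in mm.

Each stool's nearest face is 260 mm from the table's bounding box.

A is a table. B is a stool. Two stools sit around the table at the −y, −x sides. The gap between each stool and the table is 260 mm.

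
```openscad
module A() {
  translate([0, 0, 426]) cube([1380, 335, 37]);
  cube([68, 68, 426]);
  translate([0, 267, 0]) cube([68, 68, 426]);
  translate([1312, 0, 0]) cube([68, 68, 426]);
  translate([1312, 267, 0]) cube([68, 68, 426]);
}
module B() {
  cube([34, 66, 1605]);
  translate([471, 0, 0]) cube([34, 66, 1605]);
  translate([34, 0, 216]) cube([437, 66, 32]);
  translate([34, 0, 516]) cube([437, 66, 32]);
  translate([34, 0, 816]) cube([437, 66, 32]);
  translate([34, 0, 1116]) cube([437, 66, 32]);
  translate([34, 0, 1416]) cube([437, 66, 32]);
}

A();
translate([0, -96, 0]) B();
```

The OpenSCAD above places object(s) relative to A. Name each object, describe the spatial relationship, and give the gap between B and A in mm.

A is a bench. B is a ladder. The ladder is on the floor beside the bench on its −y side. The gap between the ladder and the bench is 30 mm.

The ladder's nearest face is 30 mm from the bench's −y face.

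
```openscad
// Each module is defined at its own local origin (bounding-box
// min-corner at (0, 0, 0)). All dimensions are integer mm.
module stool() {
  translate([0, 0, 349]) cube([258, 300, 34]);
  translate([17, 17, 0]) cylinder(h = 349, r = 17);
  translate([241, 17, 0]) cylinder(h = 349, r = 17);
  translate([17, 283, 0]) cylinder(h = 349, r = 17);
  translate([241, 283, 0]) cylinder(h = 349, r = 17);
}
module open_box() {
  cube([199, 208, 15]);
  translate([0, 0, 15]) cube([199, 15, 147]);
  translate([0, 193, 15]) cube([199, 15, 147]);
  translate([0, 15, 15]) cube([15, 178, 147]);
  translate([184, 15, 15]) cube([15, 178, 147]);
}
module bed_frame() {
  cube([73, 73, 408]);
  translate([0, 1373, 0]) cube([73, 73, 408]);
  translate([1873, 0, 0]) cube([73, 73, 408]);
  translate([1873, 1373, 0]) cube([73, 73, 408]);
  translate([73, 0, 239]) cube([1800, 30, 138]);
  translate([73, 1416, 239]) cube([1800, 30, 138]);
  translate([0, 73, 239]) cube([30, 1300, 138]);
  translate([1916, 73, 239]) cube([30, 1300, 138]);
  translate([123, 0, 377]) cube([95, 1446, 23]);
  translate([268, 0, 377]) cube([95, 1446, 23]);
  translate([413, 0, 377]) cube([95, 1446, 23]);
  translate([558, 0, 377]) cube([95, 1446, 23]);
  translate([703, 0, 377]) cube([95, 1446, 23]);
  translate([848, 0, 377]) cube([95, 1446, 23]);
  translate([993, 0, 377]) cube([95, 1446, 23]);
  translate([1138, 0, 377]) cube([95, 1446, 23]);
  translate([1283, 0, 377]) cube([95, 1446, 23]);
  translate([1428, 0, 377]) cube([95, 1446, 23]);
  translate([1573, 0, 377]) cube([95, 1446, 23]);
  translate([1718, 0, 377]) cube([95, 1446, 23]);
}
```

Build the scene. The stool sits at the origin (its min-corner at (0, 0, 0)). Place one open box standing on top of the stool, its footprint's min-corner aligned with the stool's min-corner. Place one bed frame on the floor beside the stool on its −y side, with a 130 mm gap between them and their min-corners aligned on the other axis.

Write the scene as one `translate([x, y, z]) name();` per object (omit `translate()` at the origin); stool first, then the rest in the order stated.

stool();
translate([0, 0, 383]) open_box();
translate([0, -1576, 0]) bed_frame();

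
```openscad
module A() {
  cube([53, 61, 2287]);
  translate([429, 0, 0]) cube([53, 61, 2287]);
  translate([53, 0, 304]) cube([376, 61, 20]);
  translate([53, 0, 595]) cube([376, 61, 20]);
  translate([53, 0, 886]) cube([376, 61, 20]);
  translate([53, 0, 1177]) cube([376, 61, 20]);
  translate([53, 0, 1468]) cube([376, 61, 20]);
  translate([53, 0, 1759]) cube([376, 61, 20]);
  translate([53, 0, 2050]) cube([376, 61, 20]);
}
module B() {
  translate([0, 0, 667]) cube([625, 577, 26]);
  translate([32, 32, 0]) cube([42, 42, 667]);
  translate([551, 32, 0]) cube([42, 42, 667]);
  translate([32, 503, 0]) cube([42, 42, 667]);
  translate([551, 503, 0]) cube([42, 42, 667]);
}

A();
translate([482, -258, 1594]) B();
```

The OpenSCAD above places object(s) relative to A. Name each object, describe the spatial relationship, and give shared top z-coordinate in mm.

A is a ladder. B is a table. The table is beside the ladder with their tops flush at z = 2287. The shared top z-coordinate is 2287 mm.

Both tops at z = 2287 mm.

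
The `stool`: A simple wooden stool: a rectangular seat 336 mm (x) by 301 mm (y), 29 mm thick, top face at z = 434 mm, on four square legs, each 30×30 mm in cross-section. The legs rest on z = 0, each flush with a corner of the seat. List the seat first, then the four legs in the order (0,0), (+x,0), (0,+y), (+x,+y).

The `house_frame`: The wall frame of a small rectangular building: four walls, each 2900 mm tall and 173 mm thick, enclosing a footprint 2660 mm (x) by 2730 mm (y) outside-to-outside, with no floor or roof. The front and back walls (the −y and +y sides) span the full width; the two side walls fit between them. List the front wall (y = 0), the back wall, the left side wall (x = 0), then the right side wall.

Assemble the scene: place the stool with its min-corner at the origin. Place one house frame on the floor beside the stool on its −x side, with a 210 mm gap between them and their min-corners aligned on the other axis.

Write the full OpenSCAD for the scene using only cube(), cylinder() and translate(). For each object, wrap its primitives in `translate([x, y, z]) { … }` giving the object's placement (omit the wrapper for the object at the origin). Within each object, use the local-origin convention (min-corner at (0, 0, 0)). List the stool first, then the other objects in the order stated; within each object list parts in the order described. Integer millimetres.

translate([0, 0, 405]) cube([336, 301, 29]);
cube([30, 30, 405]);
translate([306, 0, 0]) cube([30, 30, 405]);
translate([0, 271, 0]) cube([30, 30, 405]);
translate([306, 271, 0]) cube([30, 30, 405]);
translate([-2870, 0, 0]) {
  cube([2660, 173, 2900]);
  translate([0, 2557, 0]) cube([2660, 173, 2900]);
  translate([0, 173, 0]) cube([173, 2384, 2900]);
  translate([2487, 173, 0]) cube([173, 2384, 2900]);
}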